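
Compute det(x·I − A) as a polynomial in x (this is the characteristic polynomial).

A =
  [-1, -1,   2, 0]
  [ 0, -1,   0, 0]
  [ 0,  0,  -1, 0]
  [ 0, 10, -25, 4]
x^4 - x^3 - 9*x^2 - 11*x - 4

Expanding det(x·I − A) (e.g. by cofactor expansion or by noting that A is similar to its Jordan form J, which has the same characteristic polynomial as A) gives
  χ_A(x) = x^4 - x^3 - 9*x^2 - 11*x - 4
which factors as (x - 4)*(x + 1)^3. The eigenvalues (with algebraic multiplicities) are λ = -1 with multiplicity 3, λ = 4 with multiplicity 1.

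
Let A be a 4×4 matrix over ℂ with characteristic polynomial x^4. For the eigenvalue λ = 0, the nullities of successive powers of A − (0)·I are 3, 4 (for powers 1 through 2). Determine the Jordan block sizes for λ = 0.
Block sizes for λ = 0: [2, 1, 1]

From the dimensions of kernels of powers, the number of Jordan blocks of size at least j is d_j − d_{j−1} where d_j = dim ker(N^j) (with d_0 = 0). Computing the differences gives [3, 1].
The number of blocks of size exactly k is (#blocks of size ≥ k) − (#blocks of size ≥ k + 1), so the partition is: 2 block(s) of size 1, 1 block(s) of size 2.
In nonincreasing order the block sizes are [2, 1, 1].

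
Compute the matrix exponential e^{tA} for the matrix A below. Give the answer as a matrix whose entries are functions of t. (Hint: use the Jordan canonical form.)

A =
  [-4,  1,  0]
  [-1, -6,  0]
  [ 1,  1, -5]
e^{tA} =
  [t*exp(-5*t) + exp(-5*t), t*exp(-5*t), 0]
  [-t*exp(-5*t), -t*exp(-5*t) + exp(-5*t), 0]
  [t*exp(-5*t), t*exp(-5*t), exp(-5*t)]

Strategy: write A = P · J · P⁻¹ where J is a Jordan canonical form, so e^{tA} = P · e^{tJ} · P⁻¹, and e^{tJ} can be computed block-by-block.

A has Jordan form
J =
  [-5,  1,  0]
  [ 0, -5,  0]
  [ 0,  0, -5]
(up to reordering of blocks).

Per-block formulas:
  For a 1×1 block at λ = -5: exp(t · [-5]) = [e^(-5t)].
  For a 2×2 Jordan block J_2(-5): exp(t · J_2(-5)) = e^(-5t)·(I + t·N), where N is the 2×2 nilpotent shift.

After assembling e^{tJ} and conjugating by P, we get:

e^{tA} =
  [t*exp(-5*t) + exp(-5*t), t*exp(-5*t), 0]
  [-t*exp(-5*t), -t*exp(-5*t) + exp(-5*t), 0]
  [t*exp(-5*t), t*exp(-5*t), exp(-5*t)]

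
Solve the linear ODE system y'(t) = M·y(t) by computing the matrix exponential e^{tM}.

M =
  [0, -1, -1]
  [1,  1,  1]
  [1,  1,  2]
e^{tM} =
  [-t^2*exp(t)/2 - t*exp(t) + exp(t), -t*exp(t), -t^2*exp(t)/2 - t*exp(t)]
  [t*exp(t), exp(t), t*exp(t)]
  [t^2*exp(t)/2 + t*exp(t), t*exp(t), t^2*exp(t)/2 + t*exp(t) + exp(t)]

Strategy: write M = P · J · P⁻¹ where J is a Jordan canonical form, so e^{tM} = P · e^{tJ} · P⁻¹, and e^{tJ} can be computed block-by-block.

M has Jordan form
J =
  [1, 1, 0]
  [0, 1, 1]
  [0, 0, 1]
(up to reordering of blocks).

Per-block formulas:
  For a 3×3 Jordan block J_3(1): exp(t · J_3(1)) = e^(1t)·(I + t·N + (t^2/2)·N^2), where N is the 3×3 nilpotent shift.

After assembling e^{tJ} and conjugating by P, we get:

e^{tM} =
  [-t^2*exp(t)/2 - t*exp(t) + exp(t), -t*exp(t), -t^2*exp(t)/2 - t*exp(t)]
  [t*exp(t), exp(t), t*exp(t)]
  [t^2*exp(t)/2 + t*exp(t), t*exp(t), t^2*exp(t)/2 + t*exp(t) + exp(t)]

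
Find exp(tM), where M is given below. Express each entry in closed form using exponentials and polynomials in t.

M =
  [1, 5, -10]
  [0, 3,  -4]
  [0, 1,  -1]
e^{tM} =
  [exp(t), 5*t*exp(t), -10*t*exp(t)]
  [0, 2*t*exp(t) + exp(t), -4*t*exp(t)]
  [0, t*exp(t), -2*t*exp(t) + exp(t)]

Strategy: write M = P · J · P⁻¹ where J is a Jordan canonical form, so e^{tM} = P · e^{tJ} · P⁻¹, and e^{tJ} can be computed block-by-block.

M has Jordan form
J =
  [1, 1, 0]
  [0, 1, 0]
  [0, 0, 1]
(up to reordering of blocks).

Per-block formulas:
  For a 1×1 block at λ = 1: exp(t · [1]) = [e^(1t)].
  For a 2×2 Jordan block J_2(1): exp(t · J_2(1)) = e^(1t)·(I + t·N), where N is the 2×2 nilpotent shift.

After assembling e^{tJ} and conjugating by P, we get:

e^{tM} =
  [exp(t), 5*t*exp(t), -10*t*exp(t)]
  [0, 2*t*exp(t) + exp(t), -4*t*exp(t)]
  [0, t*exp(t), -2*t*exp(t) + exp(t)]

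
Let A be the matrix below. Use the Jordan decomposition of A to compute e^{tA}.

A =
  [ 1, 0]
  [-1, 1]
e^{tA} =
  [exp(t), 0]
  [-t*exp(t), exp(t)]

Strategy: write A = P · J · P⁻¹ where J is a Jordan canonical form, so e^{tA} = P · e^{tJ} · P⁻¹, and e^{tJ} can be computed block-by-block.

A has Jordan form
J =
  [1, 1]
  [0, 1]
(up to reordering of blocks).

Per-block formulas:
  For a 2×2 Jordan block J_2(1): exp(t · J_2(1)) = e^(1t)·(I + t·N), where N is the 2×2 nilpotent shift.

After assembling e^{tJ} and conjugating by P, we get:

e^{tA} =
  [exp(t), 0]
  [-t*exp(t), exp(t)]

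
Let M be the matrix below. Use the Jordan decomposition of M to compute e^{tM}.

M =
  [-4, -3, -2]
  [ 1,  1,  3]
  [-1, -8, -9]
e^{tM} =
  [-t^2*exp(-4*t)/2 + exp(-4*t), t^2*exp(-4*t)/2 - 3*t*exp(-4*t), t^2*exp(-4*t)/2 - 2*t*exp(-4*t)]
  [t^2*exp(-4*t) + t*exp(-4*t), -t^2*exp(-4*t) + 5*t*exp(-4*t) + exp(-4*t), -t^2*exp(-4*t) + 3*t*exp(-4*t)]
  [-3*t^2*exp(-4*t)/2 - t*exp(-4*t), 3*t^2*exp(-4*t)/2 - 8*t*exp(-4*t), 3*t^2*exp(-4*t)/2 - 5*t*exp(-4*t) + exp(-4*t)]

Strategy: write M = P · J · P⁻¹ where J is a Jordan canonical form, so e^{tM} = P · e^{tJ} · P⁻¹, and e^{tJ} can be computed block-by-block.

M has Jordan form
J =
  [-4,  1,  0]
  [ 0, -4,  1]
  [ 0,  0, -4]
(up to reordering of blocks).

Per-block formulas:
  For a 3×3 Jordan block J_3(-4): exp(t · J_3(-4)) = e^(-4t)·(I + t·N + (t^2/2)·N^2), where N is the 3×3 nilpotent shift.

After assembling e^{tJ} and conjugating by P, we get:

e^{tM} =
  [-t^2*exp(-4*t)/2 + exp(-4*t), t^2*exp(-4*t)/2 - 3*t*exp(-4*t), t^2*exp(-4*t)/2 - 2*t*exp(-4*t)]
  [t^2*exp(-4*t) + t*exp(-4*t), -t^2*exp(-4*t) + 5*t*exp(-4*t) + exp(-4*t), -t^2*exp(-4*t) + 3*t*exp(-4*t)]
  [-3*t^2*exp(-4*t)/2 - t*exp(-4*t), 3*t^2*exp(-4*t)/2 - 8*t*exp(-4*t), 3*t^2*exp(-4*t)/2 - 5*t*exp(-4*t) + exp(-4*t)]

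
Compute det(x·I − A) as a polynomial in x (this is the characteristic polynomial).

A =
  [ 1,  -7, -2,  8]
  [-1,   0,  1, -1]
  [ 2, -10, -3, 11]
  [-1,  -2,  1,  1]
x^4 + x^3 - 3*x^2 - 5*x - 2

Expanding det(x·I − A) (e.g. by cofactor expansion or by noting that A is similar to its Jordan form J, which has the same characteristic polynomial as A) gives
  χ_A(x) = x^4 + x^3 - 3*x^2 - 5*x - 2
which factors as (x - 2)*(x + 1)^3. The eigenvalues (with algebraic multiplicities) are λ = -1 with multiplicity 3, λ = 2 with multiplicity 1.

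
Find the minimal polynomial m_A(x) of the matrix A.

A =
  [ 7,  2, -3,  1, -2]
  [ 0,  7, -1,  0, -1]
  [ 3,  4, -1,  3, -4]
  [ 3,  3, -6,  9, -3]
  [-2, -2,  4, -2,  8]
x^3 - 18*x^2 + 108*x - 216

The characteristic polynomial is χ_A(x) = (x - 6)^5, so the eigenvalues are known. The minimal polynomial is
  m_A(x) = Π_λ (x − λ)^{k_λ}
where k_λ is the size of the *largest* Jordan block for λ (equivalently, the smallest k with (A − λI)^k v = 0 for every generalised eigenvector v of λ).

  λ = 6: largest Jordan block has size 3, contributing (x − 6)^3

So m_A(x) = (x - 6)^3 = x^3 - 18*x^2 + 108*x - 216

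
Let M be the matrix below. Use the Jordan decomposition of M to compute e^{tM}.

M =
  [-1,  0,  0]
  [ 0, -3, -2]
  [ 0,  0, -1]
e^{tM} =
  [exp(-t), 0, 0]
  [0, exp(-3*t), -exp(-t) + exp(-3*t)]
  [0, 0, exp(-t)]

Strategy: write M = P · J · P⁻¹ where J is a Jordan canonical form, so e^{tM} = P · e^{tJ} · P⁻¹, and e^{tJ} can be computed block-by-block.

M has Jordan form
J =
  [-3,  0,  0]
  [ 0, -1,  0]
  [ 0,  0, -1]
(up to reordering of blocks).

Per-block formulas:
  For a 1×1 block at λ = -1: exp(t · [-1]) = [e^(-1t)].
  For a 1×1 block at λ = -3: exp(t · [-3]) = [e^(-3t)].

After assembling e^{tJ} and conjugating by P, we get:

e^{tM} =
  [exp(-t), 0, 0]
  [0, exp(-3*t), -exp(-t) + exp(-3*t)]
  [0, 0, exp(-t)]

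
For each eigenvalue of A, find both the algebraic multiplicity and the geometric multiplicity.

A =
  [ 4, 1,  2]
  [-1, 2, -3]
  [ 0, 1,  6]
λ = 4: alg = 3, geom = 1

Step 1 — factor the characteristic polynomial to read off the algebraic multiplicities:
  χ_A(x) = (x - 4)^3

Step 2 — compute geometric multiplicities via the rank-nullity identity g(λ) = n − rank(A − λI):
  rank(A − (4)·I) = 2, so dim ker(A − (4)·I) = n − 2 = 1

Summary:
  λ = 4: algebraic multiplicity = 3, geometric multiplicity = 1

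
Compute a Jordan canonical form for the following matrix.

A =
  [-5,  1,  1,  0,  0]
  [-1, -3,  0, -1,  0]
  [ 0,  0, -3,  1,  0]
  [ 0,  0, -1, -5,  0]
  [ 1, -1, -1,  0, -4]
J_2(-4) ⊕ J_2(-4) ⊕ J_1(-4)

The characteristic polynomial is
  det(x·I − A) = x^5 + 20*x^4 + 160*x^3 + 640*x^2 + 1280*x + 1024 = (x + 4)^5

Eigenvalues and multiplicities (the geometric multiplicity of λ is n − rank(A − λI), which equals the number of Jordan blocks for λ):
  λ = -4: algebraic multiplicity = 5, geometric multiplicity = 3

Determining the block sizes for each eigenvalue:
  λ = -4: with am = 5 and gm = 3, the partition is not yet determined (e.g. several partitions of 5 into 3 parts exist). Let N = A − (-4)·I. Computing rank(N^1) = 2, rank(N^2) = 0; the number of blocks of size ≥ j is rank(N^{j−1}) − rank(N^j), giving [3, 2]. So we have 2 block(s) of size 2, 1 block(s) of size 1 → block sizes [2, 2, 1]

Assembling the blocks gives a Jordan form
J =
  [-4,  1,  0,  0,  0]
  [ 0, -4,  0,  0,  0]
  [ 0,  0, -4,  1,  0]
  [ 0,  0,  0, -4,  0]
  [ 0,  0,  0,  0, -4]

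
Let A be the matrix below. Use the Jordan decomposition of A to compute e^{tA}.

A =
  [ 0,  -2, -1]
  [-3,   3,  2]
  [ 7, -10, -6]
e^{tA} =
  [t*exp(-t) + exp(-t), -2*t*exp(-t), -t*exp(-t)]
  [-t^2*exp(-t)/2 - 3*t*exp(-t), t^2*exp(-t) + 4*t*exp(-t) + exp(-t), t^2*exp(-t)/2 + 2*t*exp(-t)]
  [t^2*exp(-t) + 7*t*exp(-t), -2*t^2*exp(-t) - 10*t*exp(-t), -t^2*exp(-t) - 5*t*exp(-t) + exp(-t)]

Strategy: write A = P · J · P⁻¹ where J is a Jordan canonical form, so e^{tA} = P · e^{tJ} · P⁻¹, and e^{tJ} can be computed block-by-block.

A has Jordan form
J =
  [-1,  1,  0]
  [ 0, -1,  1]
  [ 0,  0, -1]
(up to reordering of blocks).

Per-block formulas:
  For a 3×3 Jordan block J_3(-1): exp(t · J_3(-1)) = e^(-1t)·(I + t·N + (t^2/2)·N^2), where N is the 3×3 nilpotent shift.

After assembling e^{tJ} and conjugating by P, we get:

e^{tA} =
  [t*exp(-t) + exp(-t), -2*t*exp(-t), -t*exp(-t)]
  [-t^2*exp(-t)/2 - 3*t*exp(-t), t^2*exp(-t) + 4*t*exp(-t) + exp(-t), t^2*exp(-t)/2 + 2*t*exp(-t)]
  [t^2*exp(-t) + 7*t*exp(-t), -2*t^2*exp(-t) - 10*t*exp(-t), -t^2*exp(-t) - 5*t*exp(-t) + exp(-t)]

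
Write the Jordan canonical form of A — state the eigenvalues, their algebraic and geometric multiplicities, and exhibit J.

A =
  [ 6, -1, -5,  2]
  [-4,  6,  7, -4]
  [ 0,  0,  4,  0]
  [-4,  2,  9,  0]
J_3(4) ⊕ J_1(4)

The characteristic polynomial is
  det(x·I − A) = x^4 - 16*x^3 + 96*x^2 - 256*x + 256 = (x - 4)^4

Eigenvalues and multiplicities (the geometric multiplicity of λ is n − rank(A − λI), which equals the number of Jordan blocks for λ):
  λ = 4: algebraic multiplicity = 4, geometric multiplicity = 2

Determining the block sizes for each eigenvalue:
  λ = 4: with am = 4 and gm = 2, the partition is not yet determined (e.g. several partitions of 4 into 2 parts exist). Let N = A − (4)·I. Computing rank(N^1) = 2, rank(N^2) = 1, rank(N^3) = 0; the number of blocks of size ≥ j is rank(N^{j−1}) − rank(N^j), giving [2, 1, 1]. So we have 1 block(s) of size 3, 1 block(s) of size 1 → block sizes [3, 1]

Assembling the blocks gives a Jordan form
J =
  [4, 1, 0, 0]
  [0, 4, 1, 0]
  [0, 0, 4, 0]
  [0, 0, 0, 4]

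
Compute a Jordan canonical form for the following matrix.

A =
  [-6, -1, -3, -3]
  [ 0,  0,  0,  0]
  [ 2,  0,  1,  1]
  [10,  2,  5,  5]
J_2(0) ⊕ J_2(0)

The characteristic polynomial is
  det(x·I − A) = x^4

Eigenvalues and multiplicities (the geometric multiplicity of λ is n − rank(A − λI), which equals the number of Jordan blocks for λ):
  λ = 0: algebraic multiplicity = 4, geometric multiplicity = 2

Determining the block sizes for each eigenvalue:
  λ = 0: with am = 4 and gm = 2, the partition is not yet determined (e.g. several partitions of 4 into 2 parts exist). Let N = A − (0)·I. Computing rank(N^1) = 2, rank(N^2) = 0; the number of blocks of size ≥ j is rank(N^{j−1}) − rank(N^j), giving [2, 2]. So we have 2 block(s) of size 2 → block sizes [2, 2]

Assembling the blocks gives a Jordan form
J =
  [0, 1, 0, 0]
  [0, 0, 0, 0]
  [0, 0, 0, 1]
  [0, 0, 0, 0]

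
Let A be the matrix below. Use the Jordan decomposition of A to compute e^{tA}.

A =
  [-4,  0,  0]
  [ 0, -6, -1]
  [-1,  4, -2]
e^{tA} =
  [exp(-4*t), 0, 0]
  [t^2*exp(-4*t)/2, -2*t*exp(-4*t) + exp(-4*t), -t*exp(-4*t)]
  [-t^2*exp(-4*t) - t*exp(-4*t), 4*t*exp(-4*t), 2*t*exp(-4*t) + exp(-4*t)]

Strategy: write A = P · J · P⁻¹ where J is a Jordan canonical form, so e^{tA} = P · e^{tJ} · P⁻¹, and e^{tJ} can be computed block-by-block.

A has Jordan form
J =
  [-4,  1,  0]
  [ 0, -4,  1]
  [ 0,  0, -4]
(up to reordering of blocks).

Per-block formulas:
  For a 3×3 Jordan block J_3(-4): exp(t · J_3(-4)) = e^(-4t)·(I + t·N + (t^2/2)·N^2), where N is the 3×3 nilpotent shift.

After assembling e^{tJ} and conjugating by P, we get:

e^{tA} =
  [exp(-4*t), 0, 0]
  [t^2*exp(-4*t)/2, -2*t*exp(-4*t) + exp(-4*t), -t*exp(-4*t)]
  [-t^2*exp(-4*t) - t*exp(-4*t), 4*t*exp(-4*t), 2*t*exp(-4*t) + exp(-4*t)]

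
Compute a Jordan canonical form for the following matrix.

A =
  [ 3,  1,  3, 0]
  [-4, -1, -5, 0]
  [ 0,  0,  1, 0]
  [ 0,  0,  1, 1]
J_3(1) ⊕ J_1(1)

The characteristic polynomial is
  det(x·I − A) = x^4 - 4*x^3 + 6*x^2 - 4*x + 1 = (x - 1)^4

Eigenvalues and multiplicities (the geometric multiplicity of λ is n − rank(A − λI), which equals the number of Jordan blocks for λ):
  λ = 1: algebraic multiplicity = 4, geometric multiplicity = 2

Determining the block sizes for each eigenvalue:
  λ = 1: with am = 4 and gm = 2, the partition is not yet determined (e.g. several partitions of 4 into 2 parts exist). Let N = A − (1)·I. Computing rank(N^1) = 2, rank(N^2) = 1, rank(N^3) = 0; the number of blocks of size ≥ j is rank(N^{j−1}) − rank(N^j), giving [2, 1, 1]. So we have 1 block(s) of size 3, 1 block(s) of size 1 → block sizes [3, 1]

Assembling the blocks gives a Jordan form
J =
  [1, 1, 0, 0]
  [0, 1, 1, 0]
  [0, 0, 1, 0]
  [0, 0, 0, 1]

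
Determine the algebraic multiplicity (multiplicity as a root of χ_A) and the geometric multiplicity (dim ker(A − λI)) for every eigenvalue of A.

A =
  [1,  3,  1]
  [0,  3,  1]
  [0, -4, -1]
λ = 1: alg = 3, geom = 1

Step 1 — factor the characteristic polynomial to read off the algebraic multiplicities:
  χ_A(x) = (x - 1)^3

Step 2 — compute geometric multiplicities via the rank-nullity identity g(λ) = n − rank(A − λI):
  rank(A − (1)·I) = 2, so dim ker(A − (1)·I) = n − 2 = 1

Summary:
  λ = 1: algebraic multiplicity = 3, geometric multiplicity = 1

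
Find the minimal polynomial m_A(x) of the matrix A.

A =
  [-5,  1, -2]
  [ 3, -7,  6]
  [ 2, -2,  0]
x^2 + 8*x + 16

The characteristic polynomial is χ_A(x) = (x + 4)^3, so the eigenvalues are known. The minimal polynomial is
  m_A(x) = Π_λ (x − λ)^{k_λ}
where k_λ is the size of the *largest* Jordan block for λ (equivalently, the smallest k with (A − λI)^k v = 0 for every generalised eigenvector v of λ).

  λ = -4: largest Jordan block has size 2, contributing (x + 4)^2

So m_A(x) = (x + 4)^2 = x^2 + 8*x + 16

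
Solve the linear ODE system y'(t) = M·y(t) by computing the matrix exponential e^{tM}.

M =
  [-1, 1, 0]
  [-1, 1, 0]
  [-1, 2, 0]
e^{tM} =
  [1 - t, t, 0]
  [-t, t + 1, 0]
  [-t^2/2 - t, t^2/2 + 2*t, 1]

Strategy: write M = P · J · P⁻¹ where J is a Jordan canonical form, so e^{tM} = P · e^{tJ} · P⁻¹, and e^{tJ} can be computed block-by-block.

M has Jordan form
J =
  [0, 1, 0]
  [0, 0, 1]
  [0, 0, 0]
(up to reordering of blocks).

Per-block formulas:
  For a 3×3 Jordan block J_3(0): exp(t · J_3(0)) = e^(0t)·(I + t·N + (t^2/2)·N^2), where N is the 3×3 nilpotent shift.

After assembling e^{tJ} and conjugating by P, we get:

e^{tM} =
  [1 - t, t, 0]
  [-t, t + 1, 0]
  [-t^2/2 - t, t^2/2 + 2*t, 1]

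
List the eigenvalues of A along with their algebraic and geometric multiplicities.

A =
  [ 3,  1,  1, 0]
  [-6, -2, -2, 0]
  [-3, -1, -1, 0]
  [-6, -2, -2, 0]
λ = 0: alg = 4, geom = 3

Step 1 — factor the characteristic polynomial to read off the algebraic multiplicities:
  χ_A(x) = x^4

Step 2 — compute geometric multiplicities via the rank-nullity identity g(λ) = n − rank(A − λI):
  rank(A − (0)·I) = 1, so dim ker(A − (0)·I) = n − 1 = 3

Summary:
  λ = 0: algebraic multiplicity = 4, geometric multiplicity = 3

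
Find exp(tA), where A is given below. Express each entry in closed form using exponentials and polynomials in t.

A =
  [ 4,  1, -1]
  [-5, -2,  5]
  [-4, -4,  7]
e^{tA} =
  [t*exp(3*t) + exp(3*t), t*exp(3*t), -t*exp(3*t)]
  [-5*t*exp(3*t), -5*t*exp(3*t) + exp(3*t), 5*t*exp(3*t)]
  [-4*t*exp(3*t), -4*t*exp(3*t), 4*t*exp(3*t) + exp(3*t)]

Strategy: write A = P · J · P⁻¹ where J is a Jordan canonical form, so e^{tA} = P · e^{tJ} · P⁻¹, and e^{tJ} can be computed block-by-block.

A has Jordan form
J =
  [3, 1, 0]
  [0, 3, 0]
  [0, 0, 3]
(up to reordering of blocks).

Per-block formulas:
  For a 2×2 Jordan block J_2(3): exp(t · J_2(3)) = e^(3t)·(I + t·N), where N is the 2×2 nilpotent shift.
  For a 1×1 block at λ = 3: exp(t · [3]) = [e^(3t)].

After assembling e^{tJ} and conjugating by P, we get:

e^{tA} =
  [t*exp(3*t) + exp(3*t), t*exp(3*t), -t*exp(3*t)]
  [-5*t*exp(3*t), -5*t*exp(3*t) + exp(3*t), 5*t*exp(3*t)]
  [-4*t*exp(3*t), -4*t*exp(3*t), 4*t*exp(3*t) + exp(3*t)]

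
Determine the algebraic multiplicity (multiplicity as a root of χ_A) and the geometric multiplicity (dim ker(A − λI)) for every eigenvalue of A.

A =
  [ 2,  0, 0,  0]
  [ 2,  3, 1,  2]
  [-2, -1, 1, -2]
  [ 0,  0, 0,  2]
λ = 2: alg = 4, geom = 3

Step 1 — factor the characteristic polynomial to read off the algebraic multiplicities:
  χ_A(x) = (x - 2)^4

Step 2 — compute geometric multiplicities via the rank-nullity identity g(λ) = n − rank(A − λI):
  rank(A − (2)·I) = 1, so dim ker(A − (2)·I) = n − 1 = 3

Summary:
  λ = 2: algebraic multiplicity = 4, geometric multiplicity = 3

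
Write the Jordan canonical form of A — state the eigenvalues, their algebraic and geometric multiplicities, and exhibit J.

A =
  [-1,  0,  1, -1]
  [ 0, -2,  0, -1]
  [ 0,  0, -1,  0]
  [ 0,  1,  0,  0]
J_3(-1) ⊕ J_1(-1)

The characteristic polynomial is
  det(x·I − A) = x^4 + 4*x^3 + 6*x^2 + 4*x + 1 = (x + 1)^4

Eigenvalues and multiplicities (the geometric multiplicity of λ is n − rank(A − λI), which equals the number of Jordan blocks for λ):
  λ = -1: algebraic multiplicity = 4, geometric multiplicity = 2

Determining the block sizes for each eigenvalue:
  λ = -1: with am = 4 and gm = 2, the partition is not yet determined (e.g. several partitions of 4 into 2 parts exist). Let N = A − (-1)·I. Computing rank(N^1) = 2, rank(N^2) = 1, rank(N^3) = 0; the number of blocks of size ≥ j is rank(N^{j−1}) − rank(N^j), giving [2, 1, 1]. So we have 1 block(s) of size 3, 1 block(s) of size 1 → block sizes [3, 1]

Assembling the blocks gives a Jordan form
J =
  [-1,  1,  0,  0]
  [ 0, -1,  1,  0]
  [ 0,  0, -1,  0]
  [ 0,  0,  0, -1]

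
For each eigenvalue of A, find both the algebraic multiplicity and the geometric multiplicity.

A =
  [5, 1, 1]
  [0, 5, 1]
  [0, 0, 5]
λ = 5: alg = 3, geom = 1

Step 1 — factor the characteristic polynomial to read off the algebraic multiplicities:
  χ_A(x) = (x - 5)^3

Step 2 — compute geometric multiplicities via the rank-nullity identity g(λ) = n − rank(A − λI):
  rank(A − (5)·I) = 2, so dim ker(A − (5)·I) = n − 2 = 1

Summary:
  λ = 5: algebraic multiplicity = 3, geometric multiplicity = 1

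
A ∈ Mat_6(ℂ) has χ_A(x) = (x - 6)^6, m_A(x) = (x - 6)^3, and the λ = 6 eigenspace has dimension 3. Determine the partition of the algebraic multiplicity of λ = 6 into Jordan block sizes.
Block sizes for λ = 6: [3, 2, 1]

Step 1 — from the characteristic polynomial, algebraic multiplicity of λ = 6 is 6. From dim ker(A − (6)·I) = 3, there are exactly 3 Jordan blocks for λ = 6.
Step 2 — from the minimal polynomial, the factor (x − 6)^3 tells us the largest block for λ = 6 has size 3.
Step 3 — with total size 6, 3 blocks, and largest block 3, the block sizes (in nonincreasing order) are [3, 2, 1].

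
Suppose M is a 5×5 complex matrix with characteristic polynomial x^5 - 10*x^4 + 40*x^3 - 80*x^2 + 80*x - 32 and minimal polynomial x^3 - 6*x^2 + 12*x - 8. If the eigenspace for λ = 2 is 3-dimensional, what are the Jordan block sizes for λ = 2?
Block sizes for λ = 2: [3, 1, 1]

Step 1 — from the characteristic polynomial, algebraic multiplicity of λ = 2 is 5. From dim ker(M − (2)·I) = 3, there are exactly 3 Jordan blocks for λ = 2.
Step 2 — from the minimal polynomial, the factor (x − 2)^3 tells us the largest block for λ = 2 has size 3.
Step 3 — with total size 5, 3 blocks, and largest block 3, the block sizes (in nonincreasing order) are [3, 1, 1].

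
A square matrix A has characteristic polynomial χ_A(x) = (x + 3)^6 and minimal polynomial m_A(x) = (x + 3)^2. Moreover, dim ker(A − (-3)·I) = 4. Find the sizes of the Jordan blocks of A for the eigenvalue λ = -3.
Block sizes for λ = -3: [2, 2, 1, 1]

Step 1 — from the characteristic polynomial, algebraic multiplicity of λ = -3 is 6. From dim ker(A − (-3)·I) = 4, there are exactly 4 Jordan blocks for λ = -3.
Step 2 — from the minimal polynomial, the factor (x + 3)^2 tells us the largest block for λ = -3 has size 2.
Step 3 — with total size 6, 4 blocks, and largest block 2, the block sizes (in nonincreasing order) are [2, 2, 1, 1].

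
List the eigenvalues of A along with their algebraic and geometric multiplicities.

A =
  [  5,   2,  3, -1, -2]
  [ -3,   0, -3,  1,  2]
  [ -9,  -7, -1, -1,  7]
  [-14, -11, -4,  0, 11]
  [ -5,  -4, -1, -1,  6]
λ = 2: alg = 5, geom = 3

Step 1 — factor the characteristic polynomial to read off the algebraic multiplicities:
  χ_A(x) = (x - 2)^5

Step 2 — compute geometric multiplicities via the rank-nullity identity g(λ) = n − rank(A − λI):
  rank(A − (2)·I) = 2, so dim ker(A − (2)·I) = n − 2 = 3

Summary:
  λ = 2: algebraic multiplicity = 5, geometric multiplicity = 3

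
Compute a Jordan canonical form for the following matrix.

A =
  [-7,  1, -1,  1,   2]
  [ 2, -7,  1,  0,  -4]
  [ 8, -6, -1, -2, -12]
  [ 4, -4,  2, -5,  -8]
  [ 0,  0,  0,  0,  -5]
J_3(-5) ⊕ J_1(-5) ⊕ J_1(-5)

The characteristic polynomial is
  det(x·I − A) = x^5 + 25*x^4 + 250*x^3 + 1250*x^2 + 3125*x + 3125 = (x + 5)^5

Eigenvalues and multiplicities (the geometric multiplicity of λ is n − rank(A − λI), which equals the number of Jordan blocks for λ):
  λ = -5: algebraic multiplicity = 5, geometric multiplicity = 3

Determining the block sizes for each eigenvalue:
  λ = -5: with am = 5 and gm = 3, the partition is not yet determined (e.g. several partitions of 5 into 3 parts exist). Let N = A − (-5)·I. Computing rank(N^1) = 2, rank(N^2) = 1, rank(N^3) = 0; the number of blocks of size ≥ j is rank(N^{j−1}) − rank(N^j), giving [3, 1, 1]. So we have 1 block(s) of size 3, 2 block(s) of size 1 → block sizes [3, 1, 1]

Assembling the blocks gives a Jordan form
J =
  [-5,  1,  0,  0,  0]
  [ 0, -5,  1,  0,  0]
  [ 0,  0, -5,  0,  0]
  [ 0,  0,  0, -5,  0]
  [ 0,  0,  0,  0, -5]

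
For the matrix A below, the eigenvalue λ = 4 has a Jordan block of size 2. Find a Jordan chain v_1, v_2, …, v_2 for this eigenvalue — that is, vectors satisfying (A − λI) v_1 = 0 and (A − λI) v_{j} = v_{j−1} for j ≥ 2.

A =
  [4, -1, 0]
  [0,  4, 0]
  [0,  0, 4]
A Jordan chain for λ = 4 of length 2:
v_1 = (-1, 0, 0)ᵀ
v_2 = (0, 1, 0)ᵀ

Let N = A − (4)·I. We want v_2 with N^2 v_2 = 0 but N^1 v_2 ≠ 0; then v_{j-1} := N · v_j for j = 2, …, 2.

Pick v_2 = (0, 1, 0)ᵀ.
Then v_1 = N · v_2 = (-1, 0, 0)ᵀ.

Sanity check: (A − (4)·I) v_1 = (0, 0, 0)ᵀ = 0. ✓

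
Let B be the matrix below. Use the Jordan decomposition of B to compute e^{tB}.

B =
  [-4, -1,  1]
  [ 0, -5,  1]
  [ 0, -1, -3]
e^{tB} =
  [exp(-4*t), -t*exp(-4*t), t*exp(-4*t)]
  [0, -t*exp(-4*t) + exp(-4*t), t*exp(-4*t)]
  [0, -t*exp(-4*t), t*exp(-4*t) + exp(-4*t)]

Strategy: write B = P · J · P⁻¹ where J is a Jordan canonical form, so e^{tB} = P · e^{tJ} · P⁻¹, and e^{tJ} can be computed block-by-block.

B has Jordan form
J =
  [-4,  1,  0]
  [ 0, -4,  0]
  [ 0,  0, -4]
(up to reordering of blocks).

Per-block formulas:
  For a 2×2 Jordan block J_2(-4): exp(t · J_2(-4)) = e^(-4t)·(I + t·N), where N is the 2×2 nilpotent shift.
  For a 1×1 block at λ = -4: exp(t · [-4]) = [e^(-4t)].

After assembling e^{tJ} and conjugating by P, we get:

e^{tB} =
  [exp(-4*t), -t*exp(-4*t), t*exp(-4*t)]
  [0, -t*exp(-4*t) + exp(-4*t), t*exp(-4*t)]
  [0, -t*exp(-4*t), t*exp(-4*t) + exp(-4*t)]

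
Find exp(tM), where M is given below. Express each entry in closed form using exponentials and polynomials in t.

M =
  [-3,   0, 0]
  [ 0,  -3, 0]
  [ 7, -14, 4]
e^{tM} =
  [exp(-3*t), 0, 0]
  [0, exp(-3*t), 0]
  [exp(4*t) - exp(-3*t), -2*exp(4*t) + 2*exp(-3*t), exp(4*t)]

Strategy: write M = P · J · P⁻¹ where J is a Jordan canonical form, so e^{tM} = P · e^{tJ} · P⁻¹, and e^{tJ} can be computed block-by-block.

M has Jordan form
J =
  [-3,  0, 0]
  [ 0, -3, 0]
  [ 0,  0, 4]
(up to reordering of blocks).

Per-block formulas:
  For a 1×1 block at λ = 4: exp(t · [4]) = [e^(4t)].
  For a 1×1 block at λ = -3: exp(t · [-3]) = [e^(-3t)].

After assembling e^{tJ} and conjugating by P, we get:

e^{tM} =
  [exp(-3*t), 0, 0]
  [0, exp(-3*t), 0]
  [exp(4*t) - exp(-3*t), -2*exp(4*t) + 2*exp(-3*t), exp(4*t)]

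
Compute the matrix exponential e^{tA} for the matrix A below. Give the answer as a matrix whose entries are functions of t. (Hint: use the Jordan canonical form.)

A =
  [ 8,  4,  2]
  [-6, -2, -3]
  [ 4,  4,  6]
e^{tA} =
  [4*t*exp(4*t) + exp(4*t), 4*t*exp(4*t), 2*t*exp(4*t)]
  [-6*t*exp(4*t), -6*t*exp(4*t) + exp(4*t), -3*t*exp(4*t)]
  [4*t*exp(4*t), 4*t*exp(4*t), 2*t*exp(4*t) + exp(4*t)]

Strategy: write A = P · J · P⁻¹ where J is a Jordan canonical form, so e^{tA} = P · e^{tJ} · P⁻¹, and e^{tJ} can be computed block-by-block.

A has Jordan form
J =
  [4, 1, 0]
  [0, 4, 0]
  [0, 0, 4]
(up to reordering of blocks).

Per-block formulas:
  For a 2×2 Jordan block J_2(4): exp(t · J_2(4)) = e^(4t)·(I + t·N), where N is the 2×2 nilpotent shift.
  For a 1×1 block at λ = 4: exp(t · [4]) = [e^(4t)].

After assembling e^{tJ} and conjugating by P, we get:

e^{tA} =
  [4*t*exp(4*t) + exp(4*t), 4*t*exp(4*t), 2*t*exp(4*t)]
  [-6*t*exp(4*t), -6*t*exp(4*t) + exp(4*t), -3*t*exp(4*t)]
  [4*t*exp(4*t), 4*t*exp(4*t), 2*t*exp(4*t) + exp(4*t)]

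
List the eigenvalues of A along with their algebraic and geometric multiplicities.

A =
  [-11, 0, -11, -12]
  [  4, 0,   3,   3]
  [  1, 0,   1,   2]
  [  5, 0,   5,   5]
λ = -5: alg = 1, geom = 1; λ = 0: alg = 3, geom = 1

Step 1 — factor the characteristic polynomial to read off the algebraic multiplicities:
  χ_A(x) = x^3*(x + 5)

Step 2 — compute geometric multiplicities via the rank-nullity identity g(λ) = n − rank(A − λI):
  rank(A − (-5)·I) = 3, so dim ker(A − (-5)·I) = n − 3 = 1
  rank(A − (0)·I) = 3, so dim ker(A − (0)·I) = n − 3 = 1

Summary:
  λ = -5: algebraic multiplicity = 1, geometric multiplicity = 1
  λ = 0: algebraic multiplicity = 3, geometric multiplicity = 1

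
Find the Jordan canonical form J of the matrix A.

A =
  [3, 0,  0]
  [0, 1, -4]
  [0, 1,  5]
J_2(3) ⊕ J_1(3)

The characteristic polynomial is
  det(x·I − A) = x^3 - 9*x^2 + 27*x - 27 = (x - 3)^3

Eigenvalues and multiplicities (the geometric multiplicity of λ is n − rank(A − λI), which equals the number of Jordan blocks for λ):
  λ = 3: algebraic multiplicity = 3, geometric multiplicity = 2

Determining the block sizes for each eigenvalue:
  λ = 3: 2 blocks summing to 3 forces exactly one block of size 2 and the rest size 1 → block sizes [2, 1]

Assembling the blocks gives a Jordan form
J =
  [3, 1, 0]
  [0, 3, 0]
  [0, 0, 3]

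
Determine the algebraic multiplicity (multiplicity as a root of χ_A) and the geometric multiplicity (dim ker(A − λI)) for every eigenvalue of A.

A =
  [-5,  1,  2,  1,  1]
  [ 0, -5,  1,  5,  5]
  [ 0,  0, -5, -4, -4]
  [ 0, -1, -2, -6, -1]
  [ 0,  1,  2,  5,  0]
λ = -5: alg = 4, geom = 2; λ = -1: alg = 1, geom = 1

Step 1 — factor the characteristic polynomial to read off the algebraic multiplicities:
  χ_A(x) = (x + 1)*(x + 5)^4

Step 2 — compute geometric multiplicities via the rank-nullity identity g(λ) = n − rank(A − λI):
  rank(A − (-5)·I) = 3, so dim ker(A − (-5)·I) = n − 3 = 2
  rank(A − (-1)·I) = 4, so dim ker(A − (-1)·I) = n − 4 = 1

Summary:
  λ = -5: algebraic multiplicity = 4, geometric multiplicity = 2
  λ = -1: algebraic multiplicity = 1, geometric multiplicity = 1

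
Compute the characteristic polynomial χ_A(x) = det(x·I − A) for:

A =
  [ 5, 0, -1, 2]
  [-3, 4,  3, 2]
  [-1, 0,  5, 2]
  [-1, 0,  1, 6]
x^4 - 20*x^3 + 148*x^2 - 480*x + 576

Expanding det(x·I − A) (e.g. by cofactor expansion or by noting that A is similar to its Jordan form J, which has the same characteristic polynomial as A) gives
  χ_A(x) = x^4 - 20*x^3 + 148*x^2 - 480*x + 576
which factors as (x - 6)^2*(x - 4)^2. The eigenvalues (with algebraic multiplicities) are λ = 4 with multiplicity 2, λ = 6 with multiplicity 2.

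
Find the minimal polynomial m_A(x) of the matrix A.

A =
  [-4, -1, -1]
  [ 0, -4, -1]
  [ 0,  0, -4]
x^3 + 12*x^2 + 48*x + 64

The characteristic polynomial is χ_A(x) = (x + 4)^3, so the eigenvalues are known. The minimal polynomial is
  m_A(x) = Π_λ (x − λ)^{k_λ}
where k_λ is the size of the *largest* Jordan block for λ (equivalently, the smallest k with (A − λI)^k v = 0 for every generalised eigenvector v of λ).

  λ = -4: largest Jordan block has size 3, contributing (x + 4)^3

So m_A(x) = (x + 4)^3 = x^3 + 12*x^2 + 48*x + 64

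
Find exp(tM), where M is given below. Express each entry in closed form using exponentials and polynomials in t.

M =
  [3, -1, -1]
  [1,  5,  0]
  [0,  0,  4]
e^{tM} =
  [-t*exp(4*t) + exp(4*t), -t*exp(4*t), t^2*exp(4*t)/2 - t*exp(4*t)]
  [t*exp(4*t), t*exp(4*t) + exp(4*t), -t^2*exp(4*t)/2]
  [0, 0, exp(4*t)]

Strategy: write M = P · J · P⁻¹ where J is a Jordan canonical form, so e^{tM} = P · e^{tJ} · P⁻¹, and e^{tJ} can be computed block-by-block.

M has Jordan form
J =
  [4, 1, 0]
  [0, 4, 1]
  [0, 0, 4]
(up to reordering of blocks).

Per-block formulas:
  For a 3×3 Jordan block J_3(4): exp(t · J_3(4)) = e^(4t)·(I + t·N + (t^2/2)·N^2), where N is the 3×3 nilpotent shift.

After assembling e^{tJ} and conjugating by P, we get:

e^{tM} =
  [-t*exp(4*t) + exp(4*t), -t*exp(4*t), t^2*exp(4*t)/2 - t*exp(4*t)]
  [t*exp(4*t), t*exp(4*t) + exp(4*t), -t^2*exp(4*t)/2]
  [0, 0, exp(4*t)]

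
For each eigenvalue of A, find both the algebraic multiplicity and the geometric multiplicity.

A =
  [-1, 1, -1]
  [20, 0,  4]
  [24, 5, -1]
λ = -3: alg = 2, geom = 1; λ = 4: alg = 1, geom = 1

Step 1 — factor the characteristic polynomial to read off the algebraic multiplicities:
  χ_A(x) = (x - 4)*(x + 3)^2

Step 2 — compute geometric multiplicities via the rank-nullity identity g(λ) = n − rank(A − λI):
  rank(A − (-3)·I) = 2, so dim ker(A − (-3)·I) = n − 2 = 1
  rank(A − (4)·I) = 2, so dim ker(A − (4)·I) = n − 2 = 1

Summary:
  λ = -3: algebraic multiplicity = 2, geometric multiplicity = 1
  λ = 4: algebraic multiplicity = 1, geometric multiplicity = 1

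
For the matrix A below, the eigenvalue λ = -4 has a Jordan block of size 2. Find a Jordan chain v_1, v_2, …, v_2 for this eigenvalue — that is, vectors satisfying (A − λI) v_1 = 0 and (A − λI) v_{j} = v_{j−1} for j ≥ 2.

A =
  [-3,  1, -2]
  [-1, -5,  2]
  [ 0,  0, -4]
A Jordan chain for λ = -4 of length 2:
v_1 = (1, -1, 0)ᵀ
v_2 = (1, 0, 0)ᵀ

Let N = A − (-4)·I. We want v_2 with N^2 v_2 = 0 but N^1 v_2 ≠ 0; then v_{j-1} := N · v_j for j = 2, …, 2.

Pick v_2 = (1, 0, 0)ᵀ.
Then v_1 = N · v_2 = (1, -1, 0)ᵀ.

Sanity check: (A − (-4)·I) v_1 = (0, 0, 0)ᵀ = 0. ✓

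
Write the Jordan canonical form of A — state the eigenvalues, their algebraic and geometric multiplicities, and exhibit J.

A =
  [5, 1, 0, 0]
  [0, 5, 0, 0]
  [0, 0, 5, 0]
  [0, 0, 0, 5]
J_2(5) ⊕ J_1(5) ⊕ J_1(5)

The characteristic polynomial is
  det(x·I − A) = x^4 - 20*x^3 + 150*x^2 - 500*x + 625 = (x - 5)^4

Eigenvalues and multiplicities (the geometric multiplicity of λ is n − rank(A − λI), which equals the number of Jordan blocks for λ):
  λ = 5: algebraic multiplicity = 4, geometric multiplicity = 3

Determining the block sizes for each eigenvalue:
  λ = 5: 3 blocks summing to 4 forces exactly one block of size 2 and the rest size 1 → block sizes [2, 1, 1]

Assembling the blocks gives a Jordan form
J =
  [5, 1, 0, 0]
  [0, 5, 0, 0]
  [0, 0, 5, 0]
  [0, 0, 0, 5]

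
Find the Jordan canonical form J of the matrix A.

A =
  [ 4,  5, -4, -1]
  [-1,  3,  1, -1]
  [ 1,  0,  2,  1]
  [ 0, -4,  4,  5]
J_3(3) ⊕ J_1(5)

The characteristic polynomial is
  det(x·I − A) = x^4 - 14*x^3 + 72*x^2 - 162*x + 135 = (x - 5)*(x - 3)^3

Eigenvalues and multiplicities (the geometric multiplicity of λ is n − rank(A − λI), which equals the number of Jordan blocks for λ):
  λ = 3: algebraic multiplicity = 3, geometric multiplicity = 1
  λ = 5: algebraic multiplicity = 1, geometric multiplicity = 1

Determining the block sizes for each eigenvalue:
  λ = 3: one block (gm = 1), so the single block has size am = 3 → block sizes [3]
  λ = 5: one block (gm = 1), so the single block has size am = 1 → block sizes [1]

Assembling the blocks gives a Jordan form
J =
  [3, 1, 0, 0]
  [0, 3, 1, 0]
  [0, 0, 3, 0]
  [0, 0, 0, 5]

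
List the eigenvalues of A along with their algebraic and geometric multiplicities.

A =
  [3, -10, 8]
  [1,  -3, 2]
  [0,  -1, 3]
λ = 1: alg = 3, geom = 1

Step 1 — factor the characteristic polynomial to read off the algebraic multiplicities:
  χ_A(x) = (x - 1)^3

Step 2 — compute geometric multiplicities via the rank-nullity identity g(λ) = n − rank(A − λI):
  rank(A − (1)·I) = 2, so dim ker(A − (1)·I) = n − 2 = 1

Summary:
  λ = 1: algebraic multiplicity = 3, geometric multiplicity = 1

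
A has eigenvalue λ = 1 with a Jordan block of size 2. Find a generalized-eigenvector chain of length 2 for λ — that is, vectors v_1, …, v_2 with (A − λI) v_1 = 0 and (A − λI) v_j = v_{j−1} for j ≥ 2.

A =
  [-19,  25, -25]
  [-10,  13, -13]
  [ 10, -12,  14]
A Jordan chain for λ = 1 of length 2:
v_1 = (5, 2, -2)ᵀ
v_2 = (1, 1, 0)ᵀ

Let N = A − (1)·I. We want v_2 with N^2 v_2 = 0 but N^1 v_2 ≠ 0; then v_{j-1} := N · v_j for j = 2, …, 2.

Pick v_2 = (1, 1, 0)ᵀ.
Then v_1 = N · v_2 = (5, 2, -2)ᵀ.

Sanity check: (A − (1)·I) v_1 = (0, 0, 0)ᵀ = 0. ✓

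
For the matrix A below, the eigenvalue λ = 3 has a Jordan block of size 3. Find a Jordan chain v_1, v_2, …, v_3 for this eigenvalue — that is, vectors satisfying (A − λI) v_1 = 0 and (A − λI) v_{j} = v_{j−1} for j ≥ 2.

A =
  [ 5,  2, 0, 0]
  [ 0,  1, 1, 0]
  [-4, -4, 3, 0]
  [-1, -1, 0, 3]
A Jordan chain for λ = 3 of length 3:
v_1 = (4, -4, -8, -2)ᵀ
v_2 = (2, 0, -4, -1)ᵀ
v_3 = (1, 0, 0, 0)ᵀ

Let N = A − (3)·I. We want v_3 with N^3 v_3 = 0 but N^2 v_3 ≠ 0; then v_{j-1} := N · v_j for j = 3, …, 2.

Pick v_3 = (1, 0, 0, 0)ᵀ.
Then v_2 = N · v_3 = (2, 0, -4, -1)ᵀ.
Then v_1 = N · v_2 = (4, -4, -8, -2)ᵀ.

Sanity check: (A − (3)·I) v_1 = (0, 0, 0, 0)ᵀ = 0. ✓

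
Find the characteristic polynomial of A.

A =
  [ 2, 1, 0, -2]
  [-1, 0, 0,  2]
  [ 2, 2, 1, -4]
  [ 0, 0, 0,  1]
x^4 - 4*x^3 + 6*x^2 - 4*x + 1

Expanding det(x·I − A) (e.g. by cofactor expansion or by noting that A is similar to its Jordan form J, which has the same characteristic polynomial as A) gives
  χ_A(x) = x^4 - 4*x^3 + 6*x^2 - 4*x + 1
which factors as (x - 1)^4. The eigenvalues (with algebraic multiplicities) are λ = 1 with multiplicity 4.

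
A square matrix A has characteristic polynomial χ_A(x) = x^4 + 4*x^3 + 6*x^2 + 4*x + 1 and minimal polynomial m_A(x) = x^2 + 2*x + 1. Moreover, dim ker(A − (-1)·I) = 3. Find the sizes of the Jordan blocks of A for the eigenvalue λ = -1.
Block sizes for λ = -1: [2, 1, 1]

Step 1 — from the characteristic polynomial, algebraic multiplicity of λ = -1 is 4. From dim ker(A − (-1)·I) = 3, there are exactly 3 Jordan blocks for λ = -1.
Step 2 — from the minimal polynomial, the factor (x + 1)^2 tells us the largest block for λ = -1 has size 2.
Step 3 — with total size 4, 3 blocks, and largest block 2, the block sizes (in nonincreasing order) are [2, 1, 1].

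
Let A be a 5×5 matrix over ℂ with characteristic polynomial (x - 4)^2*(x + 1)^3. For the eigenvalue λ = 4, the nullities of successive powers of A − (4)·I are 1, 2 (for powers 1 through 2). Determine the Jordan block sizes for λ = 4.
Block sizes for λ = 4: [2]

From the dimensions of kernels of powers, the number of Jordan blocks of size at least j is d_j − d_{j−1} where d_j = dim ker(N^j) (with d_0 = 0). Computing the differences gives [1, 1].
The number of blocks of size exactly k is (#blocks of size ≥ k) − (#blocks of size ≥ k + 1), so the partition is: 1 block(s) of size 2.
In nonincreasing order the block sizes are [2].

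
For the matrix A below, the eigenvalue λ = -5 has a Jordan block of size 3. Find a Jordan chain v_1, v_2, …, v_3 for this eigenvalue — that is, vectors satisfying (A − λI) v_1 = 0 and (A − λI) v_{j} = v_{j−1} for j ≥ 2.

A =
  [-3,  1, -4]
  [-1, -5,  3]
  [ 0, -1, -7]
A Jordan chain for λ = -5 of length 3:
v_1 = (3, -2, 1)ᵀ
v_2 = (2, -1, 0)ᵀ
v_3 = (1, 0, 0)ᵀ

Let N = A − (-5)·I. We want v_3 with N^3 v_3 = 0 but N^2 v_3 ≠ 0; then v_{j-1} := N · v_j for j = 3, …, 2.

Pick v_3 = (1, 0, 0)ᵀ.
Then v_2 = N · v_3 = (2, -1, 0)ᵀ.
Then v_1 = N · v_2 = (3, -2, 1)ᵀ.

Sanity check: (A − (-5)·I) v_1 = (0, 0, 0)ᵀ = 0. ✓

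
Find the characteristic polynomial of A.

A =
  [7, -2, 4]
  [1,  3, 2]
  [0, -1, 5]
x^3 - 15*x^2 + 75*x - 125

Expanding det(x·I − A) (e.g. by cofactor expansion or by noting that A is similar to its Jordan form J, which has the same characteristic polynomial as A) gives
  χ_A(x) = x^3 - 15*x^2 + 75*x - 125
which factors as (x - 5)^3. The eigenvalues (with algebraic multiplicities) are λ = 5 with multiplicity 3.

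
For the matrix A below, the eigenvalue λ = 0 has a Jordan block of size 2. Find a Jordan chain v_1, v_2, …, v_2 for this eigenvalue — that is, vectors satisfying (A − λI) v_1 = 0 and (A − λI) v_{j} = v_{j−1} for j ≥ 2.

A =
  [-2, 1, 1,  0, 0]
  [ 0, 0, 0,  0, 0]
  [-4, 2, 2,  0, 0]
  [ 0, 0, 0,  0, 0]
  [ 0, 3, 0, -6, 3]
A Jordan chain for λ = 0 of length 2:
v_1 = (-2, 0, -4, 0, 0)ᵀ
v_2 = (1, 0, 0, 0, 0)ᵀ

Let N = A − (0)·I. We want v_2 with N^2 v_2 = 0 but N^1 v_2 ≠ 0; then v_{j-1} := N · v_j for j = 2, …, 2.

Pick v_2 = (1, 0, 0, 0, 0)ᵀ.
Then v_1 = N · v_2 = (-2, 0, -4, 0, 0)ᵀ.

Sanity check: (A − (0)·I) v_1 = (0, 0, 0, 0, 0)ᵀ = 0. ✓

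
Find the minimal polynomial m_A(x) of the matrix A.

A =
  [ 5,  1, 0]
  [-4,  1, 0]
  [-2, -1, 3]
x^2 - 6*x + 9

The characteristic polynomial is χ_A(x) = (x - 3)^3, so the eigenvalues are known. The minimal polynomial is
  m_A(x) = Π_λ (x − λ)^{k_λ}
where k_λ is the size of the *largest* Jordan block for λ (equivalently, the smallest k with (A − λI)^k v = 0 for every generalised eigenvector v of λ).

  λ = 3: largest Jordan block has size 2, contributing (x − 3)^2

So m_A(x) = (x - 3)^2 = x^2 - 6*x + 9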